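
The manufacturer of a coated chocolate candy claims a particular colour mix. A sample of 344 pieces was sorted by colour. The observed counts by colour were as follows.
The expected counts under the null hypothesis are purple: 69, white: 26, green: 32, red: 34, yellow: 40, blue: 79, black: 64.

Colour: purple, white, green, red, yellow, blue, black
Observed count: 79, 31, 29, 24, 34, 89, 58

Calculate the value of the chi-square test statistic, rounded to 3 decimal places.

8.362

cat         O        E   (O−E)²/E
purple     79       69     1.4493
white      31       26     0.9615
green      29       32     0.2813
red        24       34     2.9412
yellow     34       40     0.9000
blue       89       79     1.2658
black      58       64     0.5625
Sum = 8.362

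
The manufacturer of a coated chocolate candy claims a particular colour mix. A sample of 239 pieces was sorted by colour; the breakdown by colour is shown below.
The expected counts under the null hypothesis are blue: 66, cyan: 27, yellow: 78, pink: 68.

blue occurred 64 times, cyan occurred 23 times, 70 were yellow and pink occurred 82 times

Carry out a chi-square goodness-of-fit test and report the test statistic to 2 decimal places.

4.36

cat         O        E   (O−E)²/E
blue       64       66      0.061
cyan       23       27      0.593
yellow     70       78      0.821
pink       82       68      2.882
Sum = 4.36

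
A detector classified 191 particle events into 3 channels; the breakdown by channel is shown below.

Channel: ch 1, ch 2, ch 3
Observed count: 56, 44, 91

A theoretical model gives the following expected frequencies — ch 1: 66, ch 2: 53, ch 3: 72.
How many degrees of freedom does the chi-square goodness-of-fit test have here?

2

There are k = 3 categories and no parameters were estimated from the data, so df = 3 − 1 = 2.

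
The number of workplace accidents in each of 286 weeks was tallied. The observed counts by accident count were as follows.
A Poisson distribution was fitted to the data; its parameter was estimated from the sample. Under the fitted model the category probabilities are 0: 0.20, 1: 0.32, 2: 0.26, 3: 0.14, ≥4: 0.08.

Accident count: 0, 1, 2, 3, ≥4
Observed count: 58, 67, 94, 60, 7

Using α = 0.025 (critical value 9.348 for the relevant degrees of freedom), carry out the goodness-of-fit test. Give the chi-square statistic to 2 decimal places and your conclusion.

Expected counts E_i = n·p_i: 286×0.20 = 57.2, 286×0.32 = 91.52, 286×0.26 = 74.36, 286×0.14 = 40.04, 286×0.08 = 22.88.
cat         O        E   (O−E)²/E
0          58     57.2      0.011
1          67    91.52      6.569
2          94    74.36      5.187
3          60    40.04      9.950
≥4          7    22.88     11.022
Sum = 32.74
df = 3. Since 32.74 > 9.348, we reject H₀.

32.74; reject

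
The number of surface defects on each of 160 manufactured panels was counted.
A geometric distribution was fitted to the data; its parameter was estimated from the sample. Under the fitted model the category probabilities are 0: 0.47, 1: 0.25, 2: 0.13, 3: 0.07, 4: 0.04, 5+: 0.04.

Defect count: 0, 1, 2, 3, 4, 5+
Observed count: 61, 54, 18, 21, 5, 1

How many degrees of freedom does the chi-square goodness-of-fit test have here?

4

There are k = 6 categories and 1 parameter estimated from the data, so df = 6 − 1 − 1 = 4.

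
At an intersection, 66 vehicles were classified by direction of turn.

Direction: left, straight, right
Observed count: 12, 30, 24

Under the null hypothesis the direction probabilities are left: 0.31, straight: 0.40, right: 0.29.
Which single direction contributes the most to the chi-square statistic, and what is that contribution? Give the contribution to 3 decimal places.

Expected counts E_i = n·p_i: 66×0.31 = 20.46, 66×0.40 = 26.4, 66×0.29 = 19.14.
cat           O        E   (O−E)²/E
left         12    20.46     3.4981
straight     30     26.4     0.4909
right        24    19.14     1.2340
The largest term is for left: 3.498.

left, 3.498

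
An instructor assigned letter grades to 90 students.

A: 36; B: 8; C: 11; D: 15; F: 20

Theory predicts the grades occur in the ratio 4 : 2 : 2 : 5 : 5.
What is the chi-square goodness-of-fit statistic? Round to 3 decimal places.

Ratio total = 18. Expected counts: 90×4/18 = 20, 90×2/18 = 10, 90×2/18 = 10, 90×5/18 = 25, 90×5/18 = 25.
χ² = (36−20)²/20 + (8−10)²/10 + (11−10)²/10 + (15−25)²/25 + (20−25)²/25
   = 12.8000 + 0.4000 + 0.1000 + 4.0000 + 1.0000
Sum = 18.300

18.300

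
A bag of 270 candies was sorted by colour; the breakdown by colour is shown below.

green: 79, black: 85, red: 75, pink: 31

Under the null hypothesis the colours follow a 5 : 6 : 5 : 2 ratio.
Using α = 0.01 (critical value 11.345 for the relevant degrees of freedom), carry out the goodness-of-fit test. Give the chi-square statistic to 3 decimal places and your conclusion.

Ratio total = 18. Expected counts: 270×5/18 = 75, 270×6/18 = 90, 270×5/18 = 75, 270×2/18 = 30.
green: (79 − 75)²/75 = 16/75 = 0.2133
black: (85 − 90)²/90 = 25/90 = 0.2778
red: (75 − 75)²/75 = 0/75 = 0.0000
pink: (31 − 30)²/30 = 1/30 = 0.0333
Sum = 0.524
df = 3. Since 0.524 < 11.345, we do not reject H₀.

0.524; do not reject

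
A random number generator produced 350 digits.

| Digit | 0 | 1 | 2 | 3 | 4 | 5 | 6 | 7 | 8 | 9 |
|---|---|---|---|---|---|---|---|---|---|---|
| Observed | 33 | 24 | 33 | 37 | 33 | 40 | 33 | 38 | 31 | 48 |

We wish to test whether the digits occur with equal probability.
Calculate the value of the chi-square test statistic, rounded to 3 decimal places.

Expected count for each of the 10 categories: 350/10 = 35.
0: (33 − 35)²/35 = 4/35 = 0.1143
1: (24 − 35)²/35 = 121/35 = 3.4571
2: (33 − 35)²/35 = 4/35 = 0.1143
3: (37 − 35)²/35 = 4/35 = 0.1143
4: (33 − 35)²/35 = 4/35 = 0.1143
5: (40 − 35)²/35 = 25/35 = 0.7143
6: (33 − 35)²/35 = 4/35 = 0.1143
7: (38 − 35)²/35 = 9/35 = 0.2571
8: (31 − 35)²/35 = 16/35 = 0.4571
9: (48 − 35)²/35 = 169/35 = 4.8286
Sum = 10.286

10.286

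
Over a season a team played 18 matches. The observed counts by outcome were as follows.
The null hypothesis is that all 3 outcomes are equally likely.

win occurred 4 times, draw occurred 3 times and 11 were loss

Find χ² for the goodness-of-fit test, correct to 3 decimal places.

6.333

Expected count for each of the 3 categories: 18/3 = 6.
χ² = (4−6)²/6 + (3−6)²/6 + (11−6)²/6
   = 0.6667 + 1.5000 + 4.1667
Sum = 6.333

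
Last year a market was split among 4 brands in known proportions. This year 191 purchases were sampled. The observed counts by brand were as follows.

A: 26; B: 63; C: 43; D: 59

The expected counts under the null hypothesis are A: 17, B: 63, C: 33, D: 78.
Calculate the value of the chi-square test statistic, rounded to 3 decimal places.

12.423

χ² = (26−17)²/17 + (63−63)²/63 + (43−33)²/33 + (59−78)²/78
   = 4.7647 + 0.0000 + 3.0303 + 4.6282
Sum = 12.423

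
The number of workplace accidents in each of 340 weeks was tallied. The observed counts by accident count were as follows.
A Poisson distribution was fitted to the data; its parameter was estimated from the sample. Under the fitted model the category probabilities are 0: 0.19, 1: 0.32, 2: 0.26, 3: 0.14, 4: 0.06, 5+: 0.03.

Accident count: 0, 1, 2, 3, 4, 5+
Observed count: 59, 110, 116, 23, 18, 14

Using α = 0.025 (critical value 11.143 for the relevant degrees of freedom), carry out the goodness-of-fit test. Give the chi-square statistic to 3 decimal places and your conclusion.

Expected counts E_i = n·p_i: 340×0.19 = 64.6, 340×0.32 = 108.8, 340×0.26 = 88.4, 340×0.14 = 47.6, 340×0.06 = 20.4, 340×0.03 = 10.2.
cat         O        E   (O−E)²/E
0          59     64.6     0.4854
1         110    108.8     0.0132
2         116     88.4     8.6172
3          23     47.6    12.7134
4          18     20.4     0.2824
5+         14     10.2     1.4157
Sum = 23.527
df = 4. Since 23.527 > 11.143, we reject H₀.

23.527; reject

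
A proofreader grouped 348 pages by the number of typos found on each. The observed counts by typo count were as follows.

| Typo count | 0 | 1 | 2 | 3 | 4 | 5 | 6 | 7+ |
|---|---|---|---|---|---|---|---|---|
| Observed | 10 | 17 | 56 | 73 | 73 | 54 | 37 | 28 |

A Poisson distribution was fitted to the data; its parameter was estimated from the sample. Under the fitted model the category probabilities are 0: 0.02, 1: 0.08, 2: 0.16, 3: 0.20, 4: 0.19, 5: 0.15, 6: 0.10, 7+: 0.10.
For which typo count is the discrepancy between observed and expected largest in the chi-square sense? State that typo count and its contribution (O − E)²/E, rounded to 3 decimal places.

Expected counts E_i = n·p_i: 348×0.02 = 6.96, 348×0.08 = 27.84, 348×0.16 = 55.68, 348×0.20 = 69.6, 348×0.19 = 66.12, 348×0.15 = 52.2, 348×0.10 = 34.8, 348×0.10 = 34.8.
cat         O        E   (O−E)²/E
0          10     6.96     1.3278
1          17    27.84     4.2207
2          56    55.68     0.0018
3          73     69.6     0.1661
4          73    66.12     0.7159
5          54     52.2     0.0621
6          37     34.8     0.1391
7+         28     34.8     1.3287
The largest term is for 1: 4.221.

1, 4.221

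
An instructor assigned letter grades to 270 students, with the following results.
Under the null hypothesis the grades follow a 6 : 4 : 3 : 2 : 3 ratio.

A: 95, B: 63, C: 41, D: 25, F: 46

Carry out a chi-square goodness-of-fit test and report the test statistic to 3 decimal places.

Ratio total = 18. Expected counts: 270×6/18 = 90, 270×4/18 = 60, 270×3/18 = 45, 270×2/18 = 30, 270×3/18 = 45.
A: (95 − 90)²/90 = 25/90 = 0.2778
B: (63 − 60)²/60 = 9/60 = 0.1500
C: (41 − 45)²/45 = 16/45 = 0.3556
D: (25 − 30)²/30 = 25/30 = 0.8333
F: (46 − 45)²/45 = 1/45 = 0.0222
Sum = 1.639

1.639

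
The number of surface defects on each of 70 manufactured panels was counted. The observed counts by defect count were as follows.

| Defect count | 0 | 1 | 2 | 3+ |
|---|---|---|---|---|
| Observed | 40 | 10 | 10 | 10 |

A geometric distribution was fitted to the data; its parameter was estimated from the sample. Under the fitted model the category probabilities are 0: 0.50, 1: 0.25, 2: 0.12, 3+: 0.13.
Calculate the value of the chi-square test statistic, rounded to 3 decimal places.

Expected counts E_i = n·p_i: 70×0.50 = 35, 70×0.25 = 17.5, 70×0.12 = 8.4, 70×0.13 = 9.1.
χ² = (40−35)²/35 + (10−17.5)²/17.5 + (10−8.4)²/8.4 + (10−9.1)²/9.1
   = 0.7143 + 3.2143 + 0.3048 + 0.0890
Sum = 4.322

4.322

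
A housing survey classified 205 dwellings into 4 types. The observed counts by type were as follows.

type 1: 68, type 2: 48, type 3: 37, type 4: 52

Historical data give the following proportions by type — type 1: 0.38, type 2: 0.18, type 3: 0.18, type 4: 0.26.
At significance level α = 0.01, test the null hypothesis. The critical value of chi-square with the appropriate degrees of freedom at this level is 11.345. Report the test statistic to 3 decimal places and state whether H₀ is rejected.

Expected counts E_i = n·p_i: 205×0.38 = 77.9, 205×0.18 = 36.9, 205×0.18 = 36.9, 205×0.26 = 53.3.
χ² = (68−77.9)²/77.9 + (48−36.9)²/36.9 + (37−36.9)²/36.9 + (52−53.3)²/53.3
   = 1.2582 + 3.3390 + 0.0003 + 0.0317
Sum = 4.629
df = 3. Since 4.629 < 11.345, we do not reject H₀.

4.629; do not reject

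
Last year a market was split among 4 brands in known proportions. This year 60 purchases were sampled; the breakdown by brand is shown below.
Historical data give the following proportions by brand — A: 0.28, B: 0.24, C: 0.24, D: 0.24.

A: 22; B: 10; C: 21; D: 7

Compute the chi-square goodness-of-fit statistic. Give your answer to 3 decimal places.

9.782

Expected counts E_i = n·p_i: 60×0.28 = 16.8, 60×0.24 = 14.4, 60×0.24 = 14.4, 60×0.24 = 14.4.
A: (22 − 16.8)²/16.8 = 27.04/16.8 = 1.6095
B: (10 − 14.4)²/14.4 = 19.36/14.4 = 1.3444
C: (21 − 14.4)²/14.4 = 43.56/14.4 = 3.0250
D: (7 − 14.4)²/14.4 = 54.76/14.4 = 3.8028
Sum = 9.782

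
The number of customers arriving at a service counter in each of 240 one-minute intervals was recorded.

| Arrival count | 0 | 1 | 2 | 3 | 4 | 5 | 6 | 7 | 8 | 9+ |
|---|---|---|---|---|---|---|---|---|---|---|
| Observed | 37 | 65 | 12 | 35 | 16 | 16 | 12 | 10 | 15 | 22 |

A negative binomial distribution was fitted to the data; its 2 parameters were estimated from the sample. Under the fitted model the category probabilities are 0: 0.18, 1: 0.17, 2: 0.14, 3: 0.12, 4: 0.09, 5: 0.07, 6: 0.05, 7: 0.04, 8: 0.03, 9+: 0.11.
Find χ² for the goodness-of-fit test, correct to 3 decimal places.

Expected counts E_i = n·p_i: 240×0.18 = 43.2, 240×0.17 = 40.8, 240×0.14 = 33.6, 240×0.12 = 28.8, 240×0.09 = 21.6, 240×0.07 = 16.8, 240×0.05 = 12, 240×0.04 = 9.6, 240×0.03 = 7.2, 240×0.11 = 26.4.
cat         O        E   (O−E)²/E
0          37     43.2     0.8898
1          65     40.8    14.3539
2          12     33.6    13.8857
3          35     28.8     1.3347
4          16     21.6     1.4519
5          16     16.8     0.0381
6          12       12     0.0000
7          10      9.6     0.0167
8          15      7.2     8.4500
9+         22     26.4     0.7333
Sum = 41.154

41.154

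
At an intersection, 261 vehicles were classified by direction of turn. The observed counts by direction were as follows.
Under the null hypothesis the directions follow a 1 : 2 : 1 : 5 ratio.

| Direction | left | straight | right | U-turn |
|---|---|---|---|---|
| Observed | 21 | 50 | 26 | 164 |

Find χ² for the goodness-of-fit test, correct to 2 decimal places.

Ratio total = 9. Expected counts: 261×1/9 = 29, 261×2/9 = 58, 261×1/9 = 29, 261×5/9 = 145.
cat           O        E   (O−E)²/E
left         21       29      2.207
straight     50       58      1.103
right        26       29      0.310
U-turn      164      145      2.490
Sum = 6.11

6.11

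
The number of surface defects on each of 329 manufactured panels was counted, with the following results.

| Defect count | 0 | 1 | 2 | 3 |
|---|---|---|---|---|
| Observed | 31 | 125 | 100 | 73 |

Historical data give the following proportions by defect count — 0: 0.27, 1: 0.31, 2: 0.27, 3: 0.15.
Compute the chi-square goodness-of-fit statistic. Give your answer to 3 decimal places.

55.578

Expected counts E_i = n·p_i: 329×0.27 = 88.83, 329×0.31 = 101.99, 329×0.27 = 88.83, 329×0.15 = 49.35.
χ² = (31−88.83)²/88.83 + (125−101.99)²/101.99 + (100−88.83)²/88.83 + (73−49.35)²/49.35
   = 37.6484 + 5.1913 + 1.4046 + 11.3338
Sum = 55.578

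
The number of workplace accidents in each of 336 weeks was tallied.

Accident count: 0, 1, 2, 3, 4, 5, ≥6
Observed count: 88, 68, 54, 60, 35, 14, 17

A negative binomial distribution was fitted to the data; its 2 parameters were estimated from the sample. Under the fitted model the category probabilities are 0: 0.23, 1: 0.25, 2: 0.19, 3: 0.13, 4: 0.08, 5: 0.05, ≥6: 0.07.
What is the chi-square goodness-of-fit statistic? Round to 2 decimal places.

16.88

Expected counts E_i = n·p_i: 336×0.23 = 77.28, 336×0.25 = 84, 336×0.19 = 63.84, 336×0.13 = 43.68, 336×0.08 = 26.88, 336×0.05 = 16.8, 336×0.07 = 23.52.
0: (88 − 77.28)²/77.28 = 114.9184/77.28 = 1.487
1: (68 − 84)²/84 = 256/84 = 3.048
2: (54 − 63.84)²/63.84 = 96.8256/63.84 = 1.517
3: (60 − 43.68)²/43.68 = 266.3424/43.68 = 6.098
4: (35 − 26.88)²/26.88 = 65.9344/26.88 = 2.453
5: (14 − 16.8)²/16.8 = 7.84/16.8 = 0.467
≥6: (17 − 23.52)²/23.52 = 42.5104/23.52 = 1.807
Sum = 16.88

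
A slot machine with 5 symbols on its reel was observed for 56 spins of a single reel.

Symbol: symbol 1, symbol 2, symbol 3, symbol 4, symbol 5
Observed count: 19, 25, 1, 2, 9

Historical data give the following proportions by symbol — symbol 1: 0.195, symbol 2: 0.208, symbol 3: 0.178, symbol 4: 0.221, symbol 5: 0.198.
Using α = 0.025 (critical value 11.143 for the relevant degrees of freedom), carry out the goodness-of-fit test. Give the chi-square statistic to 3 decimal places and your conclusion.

Expected counts E_i = n·p_i: 56×0.195 = 10.92, 56×0.208 = 11.648, 56×0.178 = 9.968, 56×0.221 = 12.376, 56×0.198 = 11.088.
χ² = (19−10.92)²/10.92 + (25−11.648)²/11.648 + (1−9.968)²/9.968 + (2−12.376)²/12.376 + (9−11.088)²/11.088
   = 5.9786 + 15.3053 + 8.0683 + 8.6992 + 0.3932
Sum = 38.445
df = 4. Since 38.445 > 11.143, we reject H₀.

38.445; reject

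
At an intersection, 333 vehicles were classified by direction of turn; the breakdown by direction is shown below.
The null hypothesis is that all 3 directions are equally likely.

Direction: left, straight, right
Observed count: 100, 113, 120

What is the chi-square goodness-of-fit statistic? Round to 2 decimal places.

1.86

Under H₀ each category has probability 1/3, so each expected count is 333/3 = 111.
left: (100 − 111)²/111 = 121/111 = 1.090
straight: (113 − 111)²/111 = 4/111 = 0.036
right: (120 − 111)²/111 = 81/111 = 0.730
Sum = 1.86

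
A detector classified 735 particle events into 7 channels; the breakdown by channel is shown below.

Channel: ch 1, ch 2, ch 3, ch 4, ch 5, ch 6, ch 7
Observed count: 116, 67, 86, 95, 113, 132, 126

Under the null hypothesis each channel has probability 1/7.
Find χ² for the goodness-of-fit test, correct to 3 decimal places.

31.048

Expected count for each of the 7 categories: 735/7 = 105.
χ² = (116−105)²/105 + (67−105)²/105 + (86−105)²/105 + (95−105)²/105 + (113−105)²/105 + (132−105)²/105 + (126−105)²/105
   = 1.1524 + 13.7524 + 3.4381 + 0.9524 + 0.6095 + 6.9429 + 4.2000
Sum = 31.048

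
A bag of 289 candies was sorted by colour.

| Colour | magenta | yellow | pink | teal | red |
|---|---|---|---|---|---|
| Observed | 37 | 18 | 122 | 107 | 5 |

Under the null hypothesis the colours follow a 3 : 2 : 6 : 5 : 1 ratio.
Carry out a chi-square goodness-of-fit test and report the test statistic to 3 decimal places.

29.459

Ratio total = 17. Expected counts: 289×3/17 = 51, 289×2/17 = 34, 289×6/17 = 102, 289×5/17 = 85, 289×1/17 = 17.
χ² = (37−51)²/51 + (18−34)²/34 + (122−102)²/102 + (107−85)²/85 + (5−17)²/17
   = 3.8431 + 7.5294 + 3.9216 + 5.6941 + 8.4706
Sum = 29.459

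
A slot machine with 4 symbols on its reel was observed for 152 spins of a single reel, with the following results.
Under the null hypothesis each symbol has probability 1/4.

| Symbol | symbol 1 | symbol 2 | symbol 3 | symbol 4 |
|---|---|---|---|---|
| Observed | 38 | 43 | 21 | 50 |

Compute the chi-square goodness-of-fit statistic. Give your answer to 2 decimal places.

12.05

Under H₀ each category has probability 1/4, so each expected count is 152/4 = 38.
symbol 1: (38 − 38)²/38 = 0/38 = 0.000
symbol 2: (43 − 38)²/38 = 25/38 = 0.658
symbol 3: (21 − 38)²/38 = 289/38 = 7.605
symbol 4: (50 − 38)²/38 = 144/38 = 3.789
Sum = 12.05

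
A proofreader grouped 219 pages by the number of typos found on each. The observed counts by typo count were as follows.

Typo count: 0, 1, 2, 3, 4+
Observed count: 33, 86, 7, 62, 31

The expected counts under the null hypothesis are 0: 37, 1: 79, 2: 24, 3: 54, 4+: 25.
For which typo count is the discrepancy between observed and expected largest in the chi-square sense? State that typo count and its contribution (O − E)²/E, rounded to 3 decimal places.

2, 12.042

χ² = (33−37)²/37 + (86−79)²/79 + (7−24)²/24 + (62−54)²/54 + (31−25)²/25
   = 0.4324 + 0.6203 + 12.0417 + 1.1852 + 1.4400
The largest term is for 2: 12.042.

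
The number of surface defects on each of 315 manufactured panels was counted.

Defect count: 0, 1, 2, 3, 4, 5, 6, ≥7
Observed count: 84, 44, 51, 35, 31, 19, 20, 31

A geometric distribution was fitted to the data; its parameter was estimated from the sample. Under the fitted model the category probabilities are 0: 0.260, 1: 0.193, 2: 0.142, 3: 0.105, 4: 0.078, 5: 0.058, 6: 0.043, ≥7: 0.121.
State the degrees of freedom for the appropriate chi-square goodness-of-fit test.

6

There are k = 8 categories and 1 parameter estimated from the data, so df = 8 − 1 − 1 = 6.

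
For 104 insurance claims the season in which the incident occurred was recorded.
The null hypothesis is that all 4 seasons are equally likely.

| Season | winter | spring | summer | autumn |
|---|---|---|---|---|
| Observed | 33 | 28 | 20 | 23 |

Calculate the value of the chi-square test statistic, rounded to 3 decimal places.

3.769

Expected count for each of the 4 categories: 104/4 = 26.
cat         O        E   (O−E)²/E
winter     33       26     1.8846
spring     28       26     0.1538
summer     20       26     1.3846
autumn     23       26     0.3462
Sum = 3.769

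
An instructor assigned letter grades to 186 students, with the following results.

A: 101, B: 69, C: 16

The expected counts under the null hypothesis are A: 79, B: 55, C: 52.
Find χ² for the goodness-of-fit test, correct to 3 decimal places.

34.613

cat         O        E   (O−E)²/E
A         101       79     6.1266
B          69       55     3.5636
C          16       52    24.9231
Sum = 34.613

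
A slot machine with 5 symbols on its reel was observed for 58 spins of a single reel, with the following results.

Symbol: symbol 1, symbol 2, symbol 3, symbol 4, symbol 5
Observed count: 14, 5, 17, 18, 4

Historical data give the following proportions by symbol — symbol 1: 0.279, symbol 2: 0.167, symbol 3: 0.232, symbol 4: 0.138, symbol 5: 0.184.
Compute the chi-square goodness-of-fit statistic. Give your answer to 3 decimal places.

20.150

Expected counts E_i = n·p_i: 58×0.279 = 16.182, 58×0.167 = 9.686, 58×0.232 = 13.456, 58×0.138 = 8.004, 58×0.184 = 10.672.
χ² = (14−16.182)²/16.182 + (5−9.686)²/9.686 + (17−13.456)²/13.456 + (18−8.004)²/8.004 + (4−10.672)²/10.672
   = 0.2942 + 2.2670 + 0.9334 + 12.4838 + 4.1713
Sum = 20.150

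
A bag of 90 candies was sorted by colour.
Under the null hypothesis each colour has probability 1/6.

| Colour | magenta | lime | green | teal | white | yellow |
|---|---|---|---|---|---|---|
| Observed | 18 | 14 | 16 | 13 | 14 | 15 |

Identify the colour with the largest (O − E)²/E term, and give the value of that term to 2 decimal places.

magenta, 0.60

Under H₀ each category has probability 1/6, so each expected count is 90/6 = 15.
cat          O        E   (O−E)²/E
magenta     18       15      0.600
lime        14       15      0.067
green       16       15      0.067
teal        13       15      0.267
white       14       15      0.067
yellow      15       15      0.000
The largest term is for magenta: 0.60.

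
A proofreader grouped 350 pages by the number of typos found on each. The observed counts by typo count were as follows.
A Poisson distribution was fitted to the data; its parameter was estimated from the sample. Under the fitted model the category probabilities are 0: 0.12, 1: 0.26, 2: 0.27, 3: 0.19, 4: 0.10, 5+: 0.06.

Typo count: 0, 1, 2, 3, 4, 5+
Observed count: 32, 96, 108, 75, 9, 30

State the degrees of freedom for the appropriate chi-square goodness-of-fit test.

There are k = 6 categories and 1 parameter estimated from the data, so df = 6 − 1 − 1 = 4.

4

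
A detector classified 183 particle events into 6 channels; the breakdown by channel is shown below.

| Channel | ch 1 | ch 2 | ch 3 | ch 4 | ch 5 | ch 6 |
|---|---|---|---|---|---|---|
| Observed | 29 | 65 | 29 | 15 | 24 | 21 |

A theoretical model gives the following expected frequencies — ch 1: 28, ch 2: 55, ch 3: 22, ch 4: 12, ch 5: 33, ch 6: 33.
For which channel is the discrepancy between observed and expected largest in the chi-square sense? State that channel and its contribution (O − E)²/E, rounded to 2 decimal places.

ch 6, 4.36

ch 1: (29 − 28)²/28 = 1/28 = 0.036
ch 2: (65 − 55)²/55 = 100/55 = 1.818
ch 3: (29 − 22)²/22 = 49/22 = 2.227
ch 4: (15 − 12)²/12 = 9/12 = 0.750
ch 5: (24 − 33)²/33 = 81/33 = 2.455
ch 6: (21 − 33)²/33 = 144/33 = 4.364
The largest term is for ch 6: 4.36.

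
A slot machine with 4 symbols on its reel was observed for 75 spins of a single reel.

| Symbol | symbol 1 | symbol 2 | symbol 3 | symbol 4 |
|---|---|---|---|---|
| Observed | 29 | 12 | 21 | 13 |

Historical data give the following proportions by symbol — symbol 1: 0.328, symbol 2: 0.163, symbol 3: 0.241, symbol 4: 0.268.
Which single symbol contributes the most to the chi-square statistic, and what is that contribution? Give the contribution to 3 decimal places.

symbol 4, 2.508

Expected counts E_i = n·p_i: 75×0.328 = 24.6, 75×0.163 = 12.225, 75×0.241 = 18.075, 75×0.268 = 20.1.
symbol 1: (29 − 24.6)²/24.6 = 19.36/24.6 = 0.7870
symbol 2: (12 − 12.225)²/12.225 = 0.050625/12.225 = 0.0041
symbol 3: (21 − 18.075)²/18.075 = 8.555625/18.075 = 0.4733
symbol 4: (13 − 20.1)²/20.1 = 50.41/20.1 = 2.5080
The largest term is for symbol 4: 2.508.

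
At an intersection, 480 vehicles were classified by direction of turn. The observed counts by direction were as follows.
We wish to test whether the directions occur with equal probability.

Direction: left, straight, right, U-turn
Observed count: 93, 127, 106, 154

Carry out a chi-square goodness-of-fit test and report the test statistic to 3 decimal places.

17.750

Under H₀ each category has probability 1/4, so each expected count is 480/4 = 120.
χ² = (93−120)²/120 + (127−120)²/120 + (106−120)²/120 + (154−120)²/120
   = 6.0750 + 0.4083 + 1.6333 + 9.6333
Sum = 17.750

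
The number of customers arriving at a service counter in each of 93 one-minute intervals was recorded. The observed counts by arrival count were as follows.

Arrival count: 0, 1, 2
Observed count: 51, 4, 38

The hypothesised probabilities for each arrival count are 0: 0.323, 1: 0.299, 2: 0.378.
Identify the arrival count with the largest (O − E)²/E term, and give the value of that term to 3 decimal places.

Expected counts E_i = n·p_i: 93×0.323 = 30.039, 93×0.299 = 27.807, 93×0.378 = 35.154.
0: (51 − 30.039)²/30.039 = 439.363521/30.039 = 14.6264
1: (4 − 27.807)²/27.807 = 566.773249/27.807 = 20.3824
2: (38 − 35.154)²/35.154 = 8.099716/35.154 = 0.2304
The largest term is for 1: 20.382.

1, 20.382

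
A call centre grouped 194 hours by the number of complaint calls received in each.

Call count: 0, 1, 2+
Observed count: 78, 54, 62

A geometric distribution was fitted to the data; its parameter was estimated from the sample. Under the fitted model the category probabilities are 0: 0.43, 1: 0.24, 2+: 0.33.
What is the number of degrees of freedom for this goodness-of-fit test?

There are k = 3 categories and 1 parameter estimated from the data, so df = 3 − 1 − 1 = 1.

1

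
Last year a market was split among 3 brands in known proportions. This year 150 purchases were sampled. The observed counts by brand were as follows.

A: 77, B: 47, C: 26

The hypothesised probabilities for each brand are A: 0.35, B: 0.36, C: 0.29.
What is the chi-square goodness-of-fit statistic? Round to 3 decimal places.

Expected counts E_i = n·p_i: 150×0.35 = 52.5, 150×0.36 = 54, 150×0.29 = 43.5.
A: (77 − 52.5)²/52.5 = 600.25/52.5 = 11.4333
B: (47 − 54)²/54 = 49/54 = 0.9074
C: (26 − 43.5)²/43.5 = 306.25/43.5 = 7.0402
Sum = 19.381

19.381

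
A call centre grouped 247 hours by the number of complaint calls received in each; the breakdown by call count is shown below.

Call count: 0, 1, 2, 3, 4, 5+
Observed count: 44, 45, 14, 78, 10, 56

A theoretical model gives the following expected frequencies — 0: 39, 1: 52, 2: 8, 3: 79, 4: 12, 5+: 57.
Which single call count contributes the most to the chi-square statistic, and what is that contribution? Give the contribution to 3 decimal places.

2, 4.500

0: (44 − 39)²/39 = 25/39 = 0.6410
1: (45 − 52)²/52 = 49/52 = 0.9423
2: (14 − 8)²/8 = 36/8 = 4.5000
3: (78 − 79)²/79 = 1/79 = 0.0127
4: (10 − 12)²/12 = 4/12 = 0.3333
5+: (56 − 57)²/57 = 1/57 = 0.0175
The largest term is for 2: 4.500.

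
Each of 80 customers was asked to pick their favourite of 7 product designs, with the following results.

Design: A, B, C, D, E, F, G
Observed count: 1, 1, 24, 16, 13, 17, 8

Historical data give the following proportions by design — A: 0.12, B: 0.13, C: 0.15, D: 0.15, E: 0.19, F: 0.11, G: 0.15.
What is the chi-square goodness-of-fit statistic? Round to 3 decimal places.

Expected counts E_i = n·p_i: 80×0.12 = 9.6, 80×0.13 = 10.4, 80×0.15 = 12, 80×0.15 = 12, 80×0.19 = 15.2, 80×0.11 = 8.8, 80×0.15 = 12.
A: (1 − 9.6)²/9.6 = 73.96/9.6 = 7.7042
B: (1 − 10.4)²/10.4 = 88.36/10.4 = 8.4962
C: (24 − 12)²/12 = 144/12 = 12.0000
D: (16 − 12)²/12 = 16/12 = 1.3333
E: (13 − 15.2)²/15.2 = 4.84/15.2 = 0.3184
F: (17 − 8.8)²/8.8 = 67.24/8.8 = 7.6409
G: (8 − 12)²/12 = 16/12 = 1.3333
Sum = 38.826

38.826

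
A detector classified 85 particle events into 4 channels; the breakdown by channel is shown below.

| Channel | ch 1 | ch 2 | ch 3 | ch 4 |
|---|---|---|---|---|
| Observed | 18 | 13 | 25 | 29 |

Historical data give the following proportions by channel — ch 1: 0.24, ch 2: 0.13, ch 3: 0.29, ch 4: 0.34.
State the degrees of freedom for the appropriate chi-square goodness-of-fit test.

There are k = 4 categories and no parameters were estimated from the data, so df = 4 − 1 = 3.

3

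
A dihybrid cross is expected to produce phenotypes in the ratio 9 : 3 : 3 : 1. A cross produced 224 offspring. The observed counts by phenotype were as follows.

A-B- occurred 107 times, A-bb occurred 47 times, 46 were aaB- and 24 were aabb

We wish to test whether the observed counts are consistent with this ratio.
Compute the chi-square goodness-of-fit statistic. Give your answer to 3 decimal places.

Ratio total = 16. Expected counts: 224×9/16 = 126, 224×3/16 = 42, 224×3/16 = 42, 224×1/16 = 14.
cat         O        E   (O−E)²/E
A-B-      107      126     2.8651
A-bb       47       42     0.5952
aaB-       46       42     0.3810
aabb       24       14     7.1429
Sum = 10.984

10.984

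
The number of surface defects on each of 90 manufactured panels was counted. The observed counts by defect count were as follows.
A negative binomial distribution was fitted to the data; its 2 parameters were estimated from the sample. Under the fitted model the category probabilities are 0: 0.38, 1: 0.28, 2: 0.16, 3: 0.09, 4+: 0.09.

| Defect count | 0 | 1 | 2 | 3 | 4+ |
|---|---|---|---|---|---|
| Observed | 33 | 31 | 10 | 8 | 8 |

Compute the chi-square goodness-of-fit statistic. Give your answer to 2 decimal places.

Expected counts E_i = n·p_i: 90×0.38 = 34.2, 90×0.28 = 25.2, 90×0.16 = 14.4, 90×0.09 = 8.1, 90×0.09 = 8.1.
0: (33 − 34.2)²/34.2 = 1.44/34.2 = 0.042
1: (31 − 25.2)²/25.2 = 33.64/25.2 = 1.335
2: (10 − 14.4)²/14.4 = 19.36/14.4 = 1.344
3: (8 − 8.1)²/8.1 = 0.01/8.1 = 0.001
4+: (8 − 8.1)²/8.1 = 0.01/8.1 = 0.001
Sum = 2.72

2.72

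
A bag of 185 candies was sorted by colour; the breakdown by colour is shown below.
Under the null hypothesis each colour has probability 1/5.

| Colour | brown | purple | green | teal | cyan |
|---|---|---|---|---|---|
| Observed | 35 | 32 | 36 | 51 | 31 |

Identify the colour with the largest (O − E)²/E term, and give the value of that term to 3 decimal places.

teal, 5.297

Under H₀ each category has probability 1/5, so each expected count is 185/5 = 37.
χ² = (35−37)²/37 + (32−37)²/37 + (36−37)²/37 + (51−37)²/37 + (31−37)²/37
   = 0.1081 + 0.6757 + 0.0270 + 5.2973 + 0.9730
The largest term is for teal: 5.297.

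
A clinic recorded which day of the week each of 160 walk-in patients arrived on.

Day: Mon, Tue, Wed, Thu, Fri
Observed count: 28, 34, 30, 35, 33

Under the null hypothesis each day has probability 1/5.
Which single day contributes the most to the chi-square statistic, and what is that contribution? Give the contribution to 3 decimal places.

Mon, 0.500

Under H₀ each category has probability 1/5, so each expected count is 160/5 = 32.
χ² = (28−32)²/32 + (34−32)²/32 + (30−32)²/32 + (35−32)²/32 + (33−32)²/32
   = 0.5000 + 0.1250 + 0.1250 + 0.2813 + 0.0313
The largest term is for Mon: 0.500.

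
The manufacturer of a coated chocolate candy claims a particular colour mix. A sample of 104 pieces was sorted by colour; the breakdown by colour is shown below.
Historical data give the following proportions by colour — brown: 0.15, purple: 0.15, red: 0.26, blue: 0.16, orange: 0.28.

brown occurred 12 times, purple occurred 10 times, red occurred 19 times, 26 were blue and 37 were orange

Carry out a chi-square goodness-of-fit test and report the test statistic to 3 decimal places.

12.629

Expected counts E_i = n·p_i: 104×0.15 = 15.6, 104×0.15 = 15.6, 104×0.26 = 27.04, 104×0.16 = 16.64, 104×0.28 = 29.12.
χ² = (12−15.6)²/15.6 + (10−15.6)²/15.6 + (19−27.04)²/27.04 + (26−16.64)²/16.64 + (37−29.12)²/29.12
   = 0.8308 + 2.0103 + 2.3906 + 5.2650 + 2.1324
Sum = 12.629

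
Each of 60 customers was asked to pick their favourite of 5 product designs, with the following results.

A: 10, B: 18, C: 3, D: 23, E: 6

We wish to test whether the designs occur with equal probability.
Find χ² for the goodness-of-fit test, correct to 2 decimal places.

23.17

Under H₀ each category has probability 1/5, so each expected count is 60/5 = 12.
χ² = (10−12)²/12 + (18−12)²/12 + (3−12)²/12 + (23−12)²/12 + (6−12)²/12
   = 0.333 + 3.000 + 6.750 + 10.083 + 3.000
Sum = 23.17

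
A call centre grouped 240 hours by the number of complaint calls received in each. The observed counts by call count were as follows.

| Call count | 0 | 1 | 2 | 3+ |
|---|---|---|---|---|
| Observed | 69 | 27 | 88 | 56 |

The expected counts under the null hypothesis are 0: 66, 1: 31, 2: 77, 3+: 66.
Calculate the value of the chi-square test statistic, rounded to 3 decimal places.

cat         O        E   (O−E)²/E
0          69       66     0.1364
1          27       31     0.5161
2          88       77     1.5714
3+         56       66     1.5152
Sum = 3.739

3.739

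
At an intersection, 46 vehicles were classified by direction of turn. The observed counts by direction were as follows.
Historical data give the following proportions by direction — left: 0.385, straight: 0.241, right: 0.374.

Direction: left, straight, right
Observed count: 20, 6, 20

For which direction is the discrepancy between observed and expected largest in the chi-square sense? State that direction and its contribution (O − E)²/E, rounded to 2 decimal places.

Expected counts E_i = n·p_i: 46×0.385 = 17.71, 46×0.241 = 11.086, 46×0.374 = 17.204.
left: (20 − 17.71)²/17.71 = 5.2441/17.71 = 0.296
straight: (6 − 11.086)²/11.086 = 25.867396/11.086 = 2.333
right: (20 − 17.204)²/17.204 = 7.817616/17.204 = 0.454
The largest term is for straight: 2.33.

straight, 2.33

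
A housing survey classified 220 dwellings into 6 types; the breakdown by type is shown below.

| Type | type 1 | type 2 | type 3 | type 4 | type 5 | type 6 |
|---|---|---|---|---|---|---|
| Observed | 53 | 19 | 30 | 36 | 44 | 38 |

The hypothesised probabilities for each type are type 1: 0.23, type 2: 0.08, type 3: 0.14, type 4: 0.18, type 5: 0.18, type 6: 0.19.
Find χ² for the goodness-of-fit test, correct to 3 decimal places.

1.408

Expected counts E_i = n·p_i: 220×0.23 = 50.6, 220×0.08 = 17.6, 220×0.14 = 30.8, 220×0.18 = 39.6, 220×0.18 = 39.6, 220×0.19 = 41.8.
type 1: (53 − 50.6)²/50.6 = 5.76/50.6 = 0.1138
type 2: (19 − 17.6)²/17.6 = 1.96/17.6 = 0.1114
type 3: (30 − 30.8)²/30.8 = 0.64/30.8 = 0.0208
type 4: (36 − 39.6)²/39.6 = 12.96/39.6 = 0.3273
type 5: (44 − 39.6)²/39.6 = 19.36/39.6 = 0.4889
type 6: (38 − 41.8)²/41.8 = 14.44/41.8 = 0.3455
Sum = 1.408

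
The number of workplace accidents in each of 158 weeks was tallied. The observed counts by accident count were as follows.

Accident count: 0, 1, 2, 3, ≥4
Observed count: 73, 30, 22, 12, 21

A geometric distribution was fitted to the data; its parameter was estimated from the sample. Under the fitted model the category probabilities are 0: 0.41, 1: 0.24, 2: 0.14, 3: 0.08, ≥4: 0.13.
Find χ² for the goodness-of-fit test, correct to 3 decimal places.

2.741

Expected counts E_i = n·p_i: 158×0.41 = 64.78, 158×0.24 = 37.92, 158×0.14 = 22.12, 158×0.08 = 12.64, 158×0.13 = 20.54.
0: (73 − 64.78)²/64.78 = 67.5684/64.78 = 1.0430
1: (30 − 37.92)²/37.92 = 62.7264/37.92 = 1.6542
2: (22 − 22.12)²/22.12 = 0.0144/22.12 = 0.0007
3: (12 − 12.64)²/12.64 = 0.4096/12.64 = 0.0324
≥4: (21 − 20.54)²/20.54 = 0.2116/20.54 = 0.0103
Sum = 2.741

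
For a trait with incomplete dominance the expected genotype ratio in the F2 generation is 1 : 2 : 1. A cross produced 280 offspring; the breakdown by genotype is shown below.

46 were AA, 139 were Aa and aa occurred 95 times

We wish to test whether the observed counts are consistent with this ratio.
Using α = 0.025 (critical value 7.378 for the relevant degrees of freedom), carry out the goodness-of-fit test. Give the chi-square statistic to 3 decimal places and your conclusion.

17.164; reject

Ratio total = 4. Expected counts: 280×1/4 = 70, 280×2/4 = 140, 280×1/4 = 70.
AA: (46 − 70)²/70 = 576/70 = 8.2286
Aa: (139 − 140)²/140 = 1/140 = 0.0071
aa: (95 − 70)²/70 = 625/70 = 8.9286
Sum = 17.164
df = 2. Since 17.164 > 7.378, we reject H₀.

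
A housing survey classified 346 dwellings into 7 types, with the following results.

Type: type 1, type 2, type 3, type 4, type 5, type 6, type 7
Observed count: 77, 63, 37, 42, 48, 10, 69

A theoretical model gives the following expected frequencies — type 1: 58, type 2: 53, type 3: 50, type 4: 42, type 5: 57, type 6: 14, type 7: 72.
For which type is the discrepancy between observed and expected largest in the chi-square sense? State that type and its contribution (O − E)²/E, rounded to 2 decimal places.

type 1, 6.22

χ² = (77−58)²/58 + (63−53)²/53 + (37−50)²/50 + (42−42)²/42 + (48−57)²/57 + (10−14)²/14 + (69−72)²/72
   = 6.224 + 1.887 + 3.380 + 0.000 + 1.421 + 1.143 + 0.125
The largest term is for type 1: 6.22.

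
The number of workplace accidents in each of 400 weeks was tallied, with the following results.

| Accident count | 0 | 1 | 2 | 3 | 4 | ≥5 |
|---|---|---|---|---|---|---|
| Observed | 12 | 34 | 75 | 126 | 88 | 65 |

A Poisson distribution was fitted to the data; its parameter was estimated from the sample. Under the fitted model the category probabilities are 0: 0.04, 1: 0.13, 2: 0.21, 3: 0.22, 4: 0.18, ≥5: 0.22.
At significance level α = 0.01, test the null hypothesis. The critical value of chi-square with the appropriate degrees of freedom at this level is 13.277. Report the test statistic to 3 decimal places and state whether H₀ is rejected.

34.171; reject

Expected counts E_i = n·p_i: 400×0.04 = 16, 400×0.13 = 52, 400×0.21 = 84, 400×0.22 = 88, 400×0.18 = 72, 400×0.22 = 88.
0: (12 − 16)²/16 = 16/16 = 1.0000
1: (34 − 52)²/52 = 324/52 = 6.2308
2: (75 − 84)²/84 = 81/84 = 0.9643
3: (126 − 88)²/88 = 1444/88 = 16.4091
4: (88 − 72)²/72 = 256/72 = 3.5556
≥5: (65 − 88)²/88 = 529/88 = 6.0114
Sum = 34.171
df = 4. Since 34.171 > 13.277, we reject H₀.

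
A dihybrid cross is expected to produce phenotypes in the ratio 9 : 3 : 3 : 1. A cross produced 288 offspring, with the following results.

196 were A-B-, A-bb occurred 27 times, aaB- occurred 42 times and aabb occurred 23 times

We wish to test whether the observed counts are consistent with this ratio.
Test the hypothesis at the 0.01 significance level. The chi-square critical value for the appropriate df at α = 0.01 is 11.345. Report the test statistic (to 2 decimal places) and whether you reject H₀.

24.69; reject

Ratio total = 16. Expected counts: 288×9/16 = 162, 288×3/16 = 54, 288×3/16 = 54, 288×1/16 = 18.
χ² = (196−162)²/162 + (27−54)²/54 + (42−54)²/54 + (23−18)²/18
   = 7.136 + 13.500 + 2.667 + 1.389
Sum = 24.69
df = 3. Since 24.69 > 11.345, we reject H₀.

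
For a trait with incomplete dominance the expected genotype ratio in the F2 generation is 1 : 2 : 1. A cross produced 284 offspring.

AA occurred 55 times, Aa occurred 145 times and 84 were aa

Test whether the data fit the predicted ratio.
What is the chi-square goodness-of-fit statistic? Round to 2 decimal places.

6.05

Ratio total = 4. Expected counts: 284×1/4 = 71, 284×2/4 = 142, 284×1/4 = 71.
AA: (55 − 71)²/71 = 256/71 = 3.606
Aa: (145 − 142)²/142 = 9/142 = 0.063
aa: (84 − 71)²/71 = 169/71 = 2.380
Sum = 6.05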